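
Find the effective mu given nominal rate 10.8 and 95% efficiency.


Effective rate = mu * efficiency = 10.8 * 0.95 = 10.26 per hour

10.26 per hour


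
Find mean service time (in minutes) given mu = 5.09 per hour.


Mean service time = 60/mu = 60/5.09 = 11.79 minutes

11.79 minutes


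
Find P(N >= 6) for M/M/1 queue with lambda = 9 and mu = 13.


P(N >= 6) = rho^6 = (9/13)^6 = 0.1101

0.1101


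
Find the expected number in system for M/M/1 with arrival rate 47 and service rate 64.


rho = 47/64; L = rho/(1-rho) = 2.76

2.76


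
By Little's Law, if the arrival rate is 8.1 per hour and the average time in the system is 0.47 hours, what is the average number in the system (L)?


L = lambda * W = 8.1 * 0.47 = 3.81

3.81


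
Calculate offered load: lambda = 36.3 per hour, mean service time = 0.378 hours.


Offered load a = lambda * E[S] = 36.3 * 0.378 = 13.72 Erlangs

13.72 Erlangs


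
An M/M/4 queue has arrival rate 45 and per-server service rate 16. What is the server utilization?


rho = lambda/(c*mu) = 45/(4*16) = 0.7031

0.7031


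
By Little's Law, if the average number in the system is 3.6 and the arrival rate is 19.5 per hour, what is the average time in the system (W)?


W = L / lambda = 3.6 / 19.5 = 0.1846 hours

0.1846 hours


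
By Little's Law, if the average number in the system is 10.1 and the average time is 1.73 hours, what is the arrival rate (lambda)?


lambda = L / W = 10.1 / 1.73 = 5.84 per hour

5.84 per hour


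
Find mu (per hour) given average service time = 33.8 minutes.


mu = 60 / avg_service_time = 60 / 33.8 = 1.78 per hour

1.78 per hour


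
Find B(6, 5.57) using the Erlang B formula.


B(N,A) = (A^N/N!) / sum(A^k/k!, k=0..N) with N=6, A=5.57 = 0.2341

0.2341


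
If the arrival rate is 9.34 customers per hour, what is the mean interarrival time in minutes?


Mean interarrival time = 60/lambda = 60/9.34 = 6.42 minutes

6.42 minutes


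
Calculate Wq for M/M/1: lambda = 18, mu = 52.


rho = 18/52; Wq = rho/(mu - lambda) = 0.0102 hours

0.0102 hours


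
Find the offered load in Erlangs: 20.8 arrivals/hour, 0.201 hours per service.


Offered load a = lambda * E[S] = 20.8 * 0.201 = 4.18 Erlangs

4.18 Erlangs


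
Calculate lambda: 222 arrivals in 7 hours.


lambda = total arrivals / time = 222 / 7 = 31.71 per hour

31.71 per hour


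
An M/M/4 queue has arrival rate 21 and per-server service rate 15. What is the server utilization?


rho = lambda/(c*mu) = 21/(4*15) = 0.35

0.35


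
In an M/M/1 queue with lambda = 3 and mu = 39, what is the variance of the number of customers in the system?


rho = 3/39; Var(N) = rho/(1-rho)^2 = 0.09

0.09


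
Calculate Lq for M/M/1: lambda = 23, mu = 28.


rho = 23/28; Lq = rho^2/(1-rho) = 3.78

3.78


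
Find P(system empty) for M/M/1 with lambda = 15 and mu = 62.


P0 = 1 - rho = 1 - 15/62 = 0.7581

0.7581


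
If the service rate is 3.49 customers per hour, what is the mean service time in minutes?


Mean service time = 60/mu = 60/3.49 = 17.19 minutes

17.19 minutes


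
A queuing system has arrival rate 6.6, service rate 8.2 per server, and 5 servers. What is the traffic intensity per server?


rho = lambda / (c * mu) = 6.6 / (5 * 8.2) = 0.161

0.161


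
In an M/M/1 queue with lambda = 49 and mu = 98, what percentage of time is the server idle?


Idle fraction = (1 - rho) * 100 = (1 - 49/98) * 100 = 50.0%

50.0%


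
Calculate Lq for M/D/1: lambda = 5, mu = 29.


M/D/1: Lq = rho^2 / (2*(1-rho)) where rho = 5/29; Lq = 0.02

0.02


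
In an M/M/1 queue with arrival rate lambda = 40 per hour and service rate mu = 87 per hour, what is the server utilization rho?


rho = lambda/mu = 40/87 = 0.4598

0.4598


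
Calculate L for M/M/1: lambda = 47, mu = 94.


rho = 47/94; L = rho/(1-rho) = 1.0

1.0


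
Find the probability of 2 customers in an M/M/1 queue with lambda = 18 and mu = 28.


rho = 18/28; P(n) = (1-rho)*rho^n = (1-18/28)*(18/28)^2 = 0.1476

0.1476


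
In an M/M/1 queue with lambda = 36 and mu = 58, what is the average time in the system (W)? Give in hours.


W = 1/(mu - lambda) = 1/(58 - 36) = 0.0455 hours

0.0455 hours


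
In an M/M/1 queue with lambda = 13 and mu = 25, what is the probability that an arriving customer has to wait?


P(wait) = rho = lambda/mu = 13/25 = 0.52

0.52


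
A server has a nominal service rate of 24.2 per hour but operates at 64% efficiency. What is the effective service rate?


Effective rate = mu * efficiency = 24.2 * 0.64 = 15.49 per hour

15.49 per hour


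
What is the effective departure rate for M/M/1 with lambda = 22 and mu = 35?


For a stable queue (lambda < mu), throughput = lambda = 22 per hour

22 per hour


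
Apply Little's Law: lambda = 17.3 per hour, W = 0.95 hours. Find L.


L = lambda * W = 17.3 * 0.95 = 16.44

16.44


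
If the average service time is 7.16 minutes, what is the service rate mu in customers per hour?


mu = 60 / avg_service_time = 60 / 7.16 = 8.38 per hour

8.38 per hour


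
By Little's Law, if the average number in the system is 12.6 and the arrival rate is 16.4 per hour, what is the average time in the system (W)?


W = L / lambda = 12.6 / 16.4 = 0.7683 hours

0.7683 hours


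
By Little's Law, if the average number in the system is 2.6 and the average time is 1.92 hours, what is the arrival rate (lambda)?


lambda = L / W = 2.6 / 1.92 = 1.35 per hour

1.35 per hour


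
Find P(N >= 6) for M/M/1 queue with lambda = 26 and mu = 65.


P(N >= 6) = rho^6 = (26/65)^6 = 0.0041

0.0041


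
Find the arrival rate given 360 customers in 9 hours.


lambda = total arrivals / time = 360 / 9 = 40.0 per hour

40.0 per hour


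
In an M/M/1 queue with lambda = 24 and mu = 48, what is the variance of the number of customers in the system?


rho = 24/48; Var(N) = rho/(1-rho)^2 = 2.0

2.0


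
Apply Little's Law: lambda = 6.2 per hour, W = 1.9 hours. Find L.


L = lambda * W = 6.2 * 1.9 = 11.78

11.78


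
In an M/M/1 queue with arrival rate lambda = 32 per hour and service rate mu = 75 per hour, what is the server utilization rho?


rho = lambda/mu = 32/75 = 0.4267

0.4267


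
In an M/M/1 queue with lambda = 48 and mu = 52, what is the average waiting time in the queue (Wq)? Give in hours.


rho = 48/52; Wq = rho/(mu - lambda) = 0.2308 hours

0.2308 hours


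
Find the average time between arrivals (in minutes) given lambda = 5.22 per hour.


Mean interarrival time = 60/lambda = 60/5.22 = 11.49 minutes

11.49 minutes


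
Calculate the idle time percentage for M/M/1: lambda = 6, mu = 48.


Idle fraction = (1 - rho) * 100 = (1 - 6/48) * 100 = 87.5%

87.5%


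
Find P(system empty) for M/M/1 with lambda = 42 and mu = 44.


P0 = 1 - rho = 1 - 42/44 = 0.0455

0.0455


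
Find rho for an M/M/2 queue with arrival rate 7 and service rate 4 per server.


rho = lambda/(c*mu) = 7/(2*4) = 0.875

0.875


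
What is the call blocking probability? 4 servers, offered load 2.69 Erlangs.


B(N,A) = (A^N/N!) / sum(A^k/k!, k=0..N) with N=4, A=2.69 = 0.1713

0.1713


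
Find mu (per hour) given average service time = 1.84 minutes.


mu = 60 / avg_service_time = 60 / 1.84 = 32.61 per hour

32.61 per hour


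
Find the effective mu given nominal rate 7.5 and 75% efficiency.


Effective rate = mu * efficiency = 7.5 * 0.75 = 5.63 per hour

5.63 per hour


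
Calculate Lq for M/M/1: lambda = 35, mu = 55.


rho = 35/55; Lq = rho^2/(1-rho) = 1.11

1.11


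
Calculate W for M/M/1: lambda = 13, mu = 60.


W = 1/(mu - lambda) = 1/(60 - 13) = 0.0213 hours

0.0213 hours


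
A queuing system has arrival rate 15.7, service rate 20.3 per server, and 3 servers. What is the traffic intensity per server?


rho = lambda / (c * mu) = 15.7 / (3 * 20.3) = 0.2578

0.2578


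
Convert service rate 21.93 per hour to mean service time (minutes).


Mean service time = 60/mu = 60/21.93 = 2.74 minutes

2.74 minutes


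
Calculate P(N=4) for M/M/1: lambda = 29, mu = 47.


rho = 29/47; P(n) = (1-rho)*rho^n = (1-29/47)*(29/47)^4 = 0.0555

0.0555


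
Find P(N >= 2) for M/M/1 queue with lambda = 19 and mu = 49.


P(N >= 2) = rho^2 = (19/49)^2 = 0.1504

0.1504


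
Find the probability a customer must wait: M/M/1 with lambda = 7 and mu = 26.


P(wait) = rho = lambda/mu = 7/26 = 0.2692

0.2692


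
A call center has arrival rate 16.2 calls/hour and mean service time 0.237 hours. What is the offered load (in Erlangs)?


Offered load a = lambda * E[S] = 16.2 * 0.237 = 3.84 Erlangs

3.84 Erlangs


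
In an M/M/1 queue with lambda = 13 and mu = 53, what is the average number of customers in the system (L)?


rho = 13/53; L = rho/(1-rho) = 0.33

0.33


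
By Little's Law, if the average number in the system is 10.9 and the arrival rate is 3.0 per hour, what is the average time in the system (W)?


W = L / lambda = 10.9 / 3.0 = 3.6333 hours

3.6333 hours


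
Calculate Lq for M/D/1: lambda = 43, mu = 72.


M/D/1: Lq = rho^2 / (2*(1-rho)) where rho = 43/72; Lq = 0.44

0.44


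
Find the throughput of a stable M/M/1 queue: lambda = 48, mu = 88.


For a stable queue (lambda < mu), throughput = lambda = 48 per hour

48 per hour


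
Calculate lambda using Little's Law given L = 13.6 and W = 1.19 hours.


lambda = L / W = 13.6 / 1.19 = 11.43 per hour

11.43 per hour


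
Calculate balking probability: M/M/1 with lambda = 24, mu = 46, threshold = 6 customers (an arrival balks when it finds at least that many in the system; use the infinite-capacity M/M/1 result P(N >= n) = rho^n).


P(N >= 6) = rho^6 = (24/46)^6 = 0.0202

0.0202


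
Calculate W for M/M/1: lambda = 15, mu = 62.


W = 1/(mu - lambda) = 1/(62 - 15) = 0.0213 hours

0.0213 hours


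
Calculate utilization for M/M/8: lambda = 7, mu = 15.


rho = lambda/(c*mu) = 7/(8*15) = 0.0583

0.0583


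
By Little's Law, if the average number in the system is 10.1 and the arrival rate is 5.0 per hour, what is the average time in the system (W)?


W = L / lambda = 10.1 / 5.0 = 2.02 hours

2.02 hours


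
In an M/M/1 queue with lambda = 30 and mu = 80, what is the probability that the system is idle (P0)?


P0 = 1 - rho = 1 - 30/80 = 0.625

0.625


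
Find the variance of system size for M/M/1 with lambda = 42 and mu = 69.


rho = 42/69; Var(N) = rho/(1-rho)^2 = 3.98

3.98


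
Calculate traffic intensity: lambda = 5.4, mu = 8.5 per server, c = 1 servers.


rho = lambda / (c * mu) = 5.4 / (1 * 8.5) = 0.6353

0.6353


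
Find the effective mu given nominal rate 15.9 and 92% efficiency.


Effective rate = mu * efficiency = 15.9 * 0.92 = 14.63 per hour

14.63 per hour


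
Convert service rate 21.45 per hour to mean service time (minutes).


Mean service time = 60/mu = 60/21.45 = 2.8 minutes

2.8 minutes


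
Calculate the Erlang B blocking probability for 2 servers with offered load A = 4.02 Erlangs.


B(N,A) = (A^N/N!) / sum(A^k/k!, k=0..N) with N=2, A=4.02 = 0.6168

0.6168


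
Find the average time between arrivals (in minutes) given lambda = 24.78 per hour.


Mean interarrival time = 60/lambda = 60/24.78 = 2.42 minutes

2.42 minutes


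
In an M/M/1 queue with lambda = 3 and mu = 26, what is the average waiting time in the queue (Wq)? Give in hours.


rho = 3/26; Wq = rho/(mu - lambda) = 0.005 hours

0.005 hours


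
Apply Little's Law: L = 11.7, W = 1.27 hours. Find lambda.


lambda = L / W = 11.7 / 1.27 = 9.21 per hour

9.21 per hour


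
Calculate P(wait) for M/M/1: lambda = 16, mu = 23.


P(wait) = rho = lambda/mu = 16/23 = 0.6957

0.6957


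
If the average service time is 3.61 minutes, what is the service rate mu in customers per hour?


mu = 60 / avg_service_time = 60 / 3.61 = 16.62 per hour

16.62 per hour


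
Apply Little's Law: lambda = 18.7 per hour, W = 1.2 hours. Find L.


L = lambda * W = 18.7 * 1.2 = 22.44

22.44


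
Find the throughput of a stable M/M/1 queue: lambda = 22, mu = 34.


For a stable queue (lambda < mu), throughput = lambda = 22 per hour

22 per hour


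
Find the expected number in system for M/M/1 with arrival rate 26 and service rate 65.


rho = 26/65; L = rho/(1-rho) = 0.67

0.67


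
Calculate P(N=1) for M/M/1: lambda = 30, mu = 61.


rho = 30/61; P(n) = (1-rho)*rho^n = (1-30/61)*(30/61)^1 = 0.2499

0.2499


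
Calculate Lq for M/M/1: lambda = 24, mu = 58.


rho = 24/58; Lq = rho^2/(1-rho) = 0.29

0.29


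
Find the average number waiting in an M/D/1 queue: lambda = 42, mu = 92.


M/D/1: Lq = rho^2 / (2*(1-rho)) where rho = 42/92; Lq = 0.19

0.19


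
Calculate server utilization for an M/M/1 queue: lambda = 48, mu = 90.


rho = lambda/mu = 48/90 = 0.5333

0.5333


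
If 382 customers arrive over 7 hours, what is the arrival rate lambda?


lambda = total arrivals / time = 382 / 7 = 54.57 per hour

54.57 per hour


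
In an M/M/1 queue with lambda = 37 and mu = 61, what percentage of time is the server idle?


Idle fraction = (1 - rho) * 100 = (1 - 37/61) * 100 = 39.3%

39.3%


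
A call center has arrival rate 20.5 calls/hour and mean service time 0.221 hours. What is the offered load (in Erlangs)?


Offered load a = lambda * E[S] = 20.5 * 0.221 = 4.53 Erlangs

4.53 Erlangs


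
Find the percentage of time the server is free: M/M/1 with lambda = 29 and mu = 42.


Idle fraction = (1 - rho) * 100 = (1 - 29/42) * 100 = 31.0%

31.0%


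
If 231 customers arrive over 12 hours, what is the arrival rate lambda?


lambda = total arrivals / time = 231 / 12 = 19.25 per hour

19.25 per hour


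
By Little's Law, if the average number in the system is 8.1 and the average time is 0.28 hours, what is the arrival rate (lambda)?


lambda = L / W = 8.1 / 0.28 = 28.93 per hour

28.93 per hour


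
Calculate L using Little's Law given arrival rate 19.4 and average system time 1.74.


L = lambda * W = 19.4 * 1.74 = 33.76

33.76


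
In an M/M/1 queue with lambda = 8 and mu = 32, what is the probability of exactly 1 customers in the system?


rho = 8/32; P(n) = (1-rho)*rho^n = (1-8/32)*(8/32)^1 = 0.1875

0.1875


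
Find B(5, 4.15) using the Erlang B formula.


B(N,A) = (A^N/N!) / sum(A^k/k!, k=0..N) with N=5, A=4.15 = 0.2124

0.2124


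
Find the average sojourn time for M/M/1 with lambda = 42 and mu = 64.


W = 1/(mu - lambda) = 1/(64 - 42) = 0.0455 hours

0.0455 hours


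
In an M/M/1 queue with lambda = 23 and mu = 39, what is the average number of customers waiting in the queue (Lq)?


rho = 23/39; Lq = rho^2/(1-rho) = 0.85

0.85


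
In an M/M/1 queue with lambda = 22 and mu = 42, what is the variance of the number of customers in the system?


rho = 22/42; Var(N) = rho/(1-rho)^2 = 2.31

2.31


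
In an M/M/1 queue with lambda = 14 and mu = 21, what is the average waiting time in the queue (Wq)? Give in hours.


rho = 14/21; Wq = rho/(mu - lambda) = 0.0952 hours

0.0952 hours


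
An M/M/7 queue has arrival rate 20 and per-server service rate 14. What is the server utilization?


rho = lambda/(c*mu) = 20/(7*14) = 0.2041

0.2041


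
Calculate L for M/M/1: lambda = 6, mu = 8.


rho = 6/8; L = rho/(1-rho) = 3.0

3.0


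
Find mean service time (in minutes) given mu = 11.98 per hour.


Mean service time = 60/mu = 60/11.98 = 5.01 minutes

5.01 minutes


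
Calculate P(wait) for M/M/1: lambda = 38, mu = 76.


P(wait) = rho = lambda/mu = 38/76 = 0.5

0.5


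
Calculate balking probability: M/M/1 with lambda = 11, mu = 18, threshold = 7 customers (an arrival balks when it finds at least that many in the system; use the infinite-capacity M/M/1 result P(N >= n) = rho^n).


P(N >= 7) = rho^7 = (11/18)^7 = 0.0318

0.0318


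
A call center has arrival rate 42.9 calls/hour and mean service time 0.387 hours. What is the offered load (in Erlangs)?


Offered load a = lambda * E[S] = 42.9 * 0.387 = 16.6 Erlangs

16.6 Erlangs


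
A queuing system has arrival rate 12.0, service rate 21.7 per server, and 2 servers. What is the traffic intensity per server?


rho = lambda / (c * mu) = 12.0 / (2 * 21.7) = 0.2765

0.2765


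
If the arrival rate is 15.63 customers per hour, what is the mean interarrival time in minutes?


Mean interarrival time = 60/lambda = 60/15.63 = 3.84 minutes

3.84 minutes


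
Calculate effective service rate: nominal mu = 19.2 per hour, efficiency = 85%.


Effective rate = mu * efficiency = 19.2 * 0.85 = 16.32 per hour

16.32 per hour


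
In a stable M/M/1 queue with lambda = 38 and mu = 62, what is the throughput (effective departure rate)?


For a stable queue (lambda < mu), throughput = lambda = 38 per hour

38 per hour


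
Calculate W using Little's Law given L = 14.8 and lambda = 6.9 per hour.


W = L / lambda = 14.8 / 6.9 = 2.1449 hours

2.1449 hours


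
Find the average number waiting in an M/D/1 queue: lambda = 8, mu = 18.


M/D/1: Lq = rho^2 / (2*(1-rho)) where rho = 8/18; Lq = 0.18

0.18


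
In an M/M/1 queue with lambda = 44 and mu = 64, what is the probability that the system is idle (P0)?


P0 = 1 - rho = 1 - 44/64 = 0.3125

0.3125


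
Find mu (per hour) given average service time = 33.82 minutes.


mu = 60 / avg_service_time = 60 / 33.82 = 1.77 per hour

1.77 per hour


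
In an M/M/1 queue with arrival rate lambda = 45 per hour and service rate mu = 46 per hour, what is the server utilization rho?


rho = lambda/mu = 45/46 = 0.9783

0.9783


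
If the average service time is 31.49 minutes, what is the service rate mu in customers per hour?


mu = 60 / avg_service_time = 60 / 31.49 = 1.91 per hour

1.91 per hour


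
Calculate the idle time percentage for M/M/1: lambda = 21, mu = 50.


Idle fraction = (1 - rho) * 100 = (1 - 21/50) * 100 = 58.0%

58.0%


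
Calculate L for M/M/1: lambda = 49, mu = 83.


rho = 49/83; L = rho/(1-rho) = 1.44

1.44


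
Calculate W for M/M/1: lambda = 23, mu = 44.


W = 1/(mu - lambda) = 1/(44 - 23) = 0.0476 hours

0.0476 hours


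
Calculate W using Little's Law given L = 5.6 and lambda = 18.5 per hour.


W = L / lambda = 5.6 / 18.5 = 0.3027 hours

0.3027 hours


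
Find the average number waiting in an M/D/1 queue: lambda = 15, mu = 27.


M/D/1: Lq = rho^2 / (2*(1-rho)) where rho = 15/27; Lq = 0.35

0.35


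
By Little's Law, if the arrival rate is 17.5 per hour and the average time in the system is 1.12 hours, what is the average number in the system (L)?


L = lambda * W = 17.5 * 1.12 = 19.6

19.6


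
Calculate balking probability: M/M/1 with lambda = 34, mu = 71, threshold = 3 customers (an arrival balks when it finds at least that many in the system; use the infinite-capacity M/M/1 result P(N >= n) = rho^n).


P(N >= 3) = rho^3 = (34/71)^3 = 0.1098

0.1098


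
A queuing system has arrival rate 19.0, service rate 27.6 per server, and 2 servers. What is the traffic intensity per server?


rho = lambda / (c * mu) = 19.0 / (2 * 27.6) = 0.3442

0.3442


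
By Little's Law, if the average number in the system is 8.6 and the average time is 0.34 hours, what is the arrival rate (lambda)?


lambda = L / W = 8.6 / 0.34 = 25.29 per hour

25.29 per hour


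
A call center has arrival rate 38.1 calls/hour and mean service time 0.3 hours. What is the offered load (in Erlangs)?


Offered load a = lambda * E[S] = 38.1 * 0.3 = 11.43 Erlangs

11.43 Erlangs


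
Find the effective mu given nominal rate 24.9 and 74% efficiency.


Effective rate = mu * efficiency = 24.9 * 0.74 = 18.43 per hour

18.43 per hour


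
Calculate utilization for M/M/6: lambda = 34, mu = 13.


rho = lambda/(c*mu) = 34/(6*13) = 0.4359

0.4359


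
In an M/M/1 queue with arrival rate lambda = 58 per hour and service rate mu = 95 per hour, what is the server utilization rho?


rho = lambda/mu = 58/95 = 0.6105

0.6105


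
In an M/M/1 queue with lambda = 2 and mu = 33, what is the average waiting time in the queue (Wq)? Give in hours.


rho = 2/33; Wq = rho/(mu - lambda) = 0.002 hours

0.002 hours


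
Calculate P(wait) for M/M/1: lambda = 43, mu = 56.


P(wait) = rho = lambda/mu = 43/56 = 0.7679

0.7679


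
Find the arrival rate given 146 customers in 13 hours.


lambda = total arrivals / time = 146 / 13 = 11.23 per hour

11.23 per hour


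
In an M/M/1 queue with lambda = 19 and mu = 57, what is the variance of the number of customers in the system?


rho = 19/57; Var(N) = rho/(1-rho)^2 = 0.75

0.75


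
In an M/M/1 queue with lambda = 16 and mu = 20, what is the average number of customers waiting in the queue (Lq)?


rho = 16/20; Lq = rho^2/(1-rho) = 3.2

3.2


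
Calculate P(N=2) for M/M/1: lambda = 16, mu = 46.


rho = 16/46; P(n) = (1-rho)*rho^n = (1-16/46)*(16/46)^2 = 0.0789

0.0789


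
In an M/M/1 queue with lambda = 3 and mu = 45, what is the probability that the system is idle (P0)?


P0 = 1 - rho = 1 - 3/45 = 0.9333

0.9333


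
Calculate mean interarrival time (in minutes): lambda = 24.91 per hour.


Mean interarrival time = 60/lambda = 60/24.91 = 2.41 minutes

2.41 minutes


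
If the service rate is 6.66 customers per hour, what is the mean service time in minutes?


Mean service time = 60/mu = 60/6.66 = 9.01 minutes

9.01 minutes


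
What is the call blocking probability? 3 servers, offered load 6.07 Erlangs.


B(N,A) = (A^N/N!) / sum(A^k/k!, k=0..N) with N=3, A=6.07 = 0.5939

0.5939


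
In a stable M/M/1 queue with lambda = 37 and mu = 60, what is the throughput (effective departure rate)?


For a stable queue (lambda < mu), throughput = lambda = 37 per hour

37 per hour


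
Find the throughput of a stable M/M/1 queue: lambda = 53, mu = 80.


For a stable queue (lambda < mu), throughput = lambda = 53 per hour

53 per hour


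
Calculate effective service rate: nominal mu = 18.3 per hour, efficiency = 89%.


Effective rate = mu * efficiency = 18.3 * 0.89 = 16.29 per hour

16.29 per hour


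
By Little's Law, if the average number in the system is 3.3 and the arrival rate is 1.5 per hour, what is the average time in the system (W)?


W = L / lambda = 3.3 / 1.5 = 2.2 hours

2.2 hours


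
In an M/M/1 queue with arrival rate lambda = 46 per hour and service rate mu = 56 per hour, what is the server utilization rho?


rho = lambda/mu = 46/56 = 0.8214

0.8214


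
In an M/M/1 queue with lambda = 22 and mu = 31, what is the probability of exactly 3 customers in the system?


rho = 22/31; P(n) = (1-rho)*rho^n = (1-22/31)*(22/31)^3 = 0.1038

0.1038


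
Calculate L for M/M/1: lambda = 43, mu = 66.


rho = 43/66; L = rho/(1-rho) = 1.87

1.87


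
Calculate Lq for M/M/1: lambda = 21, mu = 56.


rho = 21/56; Lq = rho^2/(1-rho) = 0.23

0.23


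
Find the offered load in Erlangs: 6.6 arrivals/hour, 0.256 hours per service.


Offered load a = lambda * E[S] = 6.6 * 0.256 = 1.69 Erlangs

1.69 Erlangs


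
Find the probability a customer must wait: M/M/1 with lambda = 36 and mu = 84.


P(wait) = rho = lambda/mu = 36/84 = 0.4286

0.4286


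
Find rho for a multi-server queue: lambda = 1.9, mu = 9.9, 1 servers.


rho = lambda / (c * mu) = 1.9 / (1 * 9.9) = 0.1919

0.1919


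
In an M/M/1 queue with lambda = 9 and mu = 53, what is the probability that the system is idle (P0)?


P0 = 1 - rho = 1 - 9/53 = 0.8302

0.8302


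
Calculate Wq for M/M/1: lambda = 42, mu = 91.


rho = 42/91; Wq = rho/(mu - lambda) = 0.0094 hours

0.0094 hours


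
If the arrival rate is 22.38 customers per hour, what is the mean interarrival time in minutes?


Mean interarrival time = 60/lambda = 60/22.38 = 2.68 minutes

2.68 minutes


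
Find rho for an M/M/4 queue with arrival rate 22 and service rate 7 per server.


rho = lambda/(c*mu) = 22/(4*7) = 0.7857

0.7857


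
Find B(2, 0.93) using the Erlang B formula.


B(N,A) = (A^N/N!) / sum(A^k/k!, k=0..N) with N=2, A=0.93 = 0.1831

0.1831


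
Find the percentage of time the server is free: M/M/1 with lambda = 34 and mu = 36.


Idle fraction = (1 - rho) * 100 = (1 - 34/36) * 100 = 5.6%

5.6%


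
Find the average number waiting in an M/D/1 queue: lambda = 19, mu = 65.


M/D/1: Lq = rho^2 / (2*(1-rho)) where rho = 19/65; Lq = 0.06

0.06


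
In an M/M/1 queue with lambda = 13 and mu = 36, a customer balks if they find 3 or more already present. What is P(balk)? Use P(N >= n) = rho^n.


P(N >= 3) = rho^3 = (13/36)^3 = 0.0471

0.0471


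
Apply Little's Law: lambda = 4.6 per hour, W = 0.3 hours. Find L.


L = lambda * W = 4.6 * 0.3 = 1.38

1.38


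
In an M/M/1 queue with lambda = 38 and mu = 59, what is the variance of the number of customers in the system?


rho = 38/59; Var(N) = rho/(1-rho)^2 = 5.08

5.08


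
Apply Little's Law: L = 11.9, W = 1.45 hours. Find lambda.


lambda = L / W = 11.9 / 1.45 = 8.21 per hour

8.21 per hour


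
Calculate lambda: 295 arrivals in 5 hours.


lambda = total arrivals / time = 295 / 5 = 59.0 per hour

59.0 per hour


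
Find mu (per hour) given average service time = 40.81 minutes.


mu = 60 / avg_service_time = 60 / 40.81 = 1.47 per hour

1.47 per hour


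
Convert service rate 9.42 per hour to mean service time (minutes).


Mean service time = 60/mu = 60/9.42 = 6.37 minutes

6.37 minutes


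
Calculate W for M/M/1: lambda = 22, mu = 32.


W = 1/(mu - lambda) = 1/(32 - 22) = 0.1 hours

0.1 hours


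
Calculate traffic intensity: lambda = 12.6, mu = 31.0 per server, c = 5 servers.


rho = lambda / (c * mu) = 12.6 / (5 * 31.0) = 0.0813

0.0813


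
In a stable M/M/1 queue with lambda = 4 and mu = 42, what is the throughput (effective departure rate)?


For a stable queue (lambda < mu), throughput = lambda = 4 per hour

4 per hour


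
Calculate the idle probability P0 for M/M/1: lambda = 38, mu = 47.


P0 = 1 - rho = 1 - 38/47 = 0.1915

0.1915


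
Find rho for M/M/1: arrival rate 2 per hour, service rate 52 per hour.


rho = lambda/mu = 2/52 = 0.0385

0.0385


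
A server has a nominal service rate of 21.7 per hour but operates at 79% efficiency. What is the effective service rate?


Effective rate = mu * efficiency = 21.7 * 0.79 = 17.14 per hour

17.14 per hour


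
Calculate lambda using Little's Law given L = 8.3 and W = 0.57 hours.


lambda = L / W = 8.3 / 0.57 = 14.56 per hour

14.56 per hour


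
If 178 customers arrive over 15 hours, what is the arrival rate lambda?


lambda = total arrivals / time = 178 / 15 = 11.87 per hour

11.87 per hour


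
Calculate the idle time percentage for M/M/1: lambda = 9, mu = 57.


Idle fraction = (1 - rho) * 100 = (1 - 9/57) * 100 = 84.2%

84.2%


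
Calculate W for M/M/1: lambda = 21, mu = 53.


W = 1/(mu - lambda) = 1/(53 - 21) = 0.0313 hours

0.0313 hours


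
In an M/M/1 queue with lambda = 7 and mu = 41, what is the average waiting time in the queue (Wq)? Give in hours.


rho = 7/41; Wq = rho/(mu - lambda) = 0.005 hours

0.005 hours


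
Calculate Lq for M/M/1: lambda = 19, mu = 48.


rho = 19/48; Lq = rho^2/(1-rho) = 0.26

0.26


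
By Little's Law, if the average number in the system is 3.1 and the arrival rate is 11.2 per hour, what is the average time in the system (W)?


W = L / lambda = 3.1 / 11.2 = 0.2768 hours

0.2768 hours


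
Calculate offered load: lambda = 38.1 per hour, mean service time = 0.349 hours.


Offered load a = lambda * E[S] = 38.1 * 0.349 = 13.3 Erlangs

13.3 Erlangs


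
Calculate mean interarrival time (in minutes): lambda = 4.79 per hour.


Mean interarrival time = 60/lambda = 60/4.79 = 12.53 minutes

12.53 minutes


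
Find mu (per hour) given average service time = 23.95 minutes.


mu = 60 / avg_service_time = 60 / 23.95 = 2.51 per hour

2.51 per hour


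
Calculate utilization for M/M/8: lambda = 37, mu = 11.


rho = lambda/(c*mu) = 37/(8*11) = 0.4205

0.4205


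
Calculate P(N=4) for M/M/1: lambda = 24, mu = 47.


rho = 24/47; P(n) = (1-rho)*rho^n = (1-24/47)*(24/47)^4 = 0.0333

0.0333


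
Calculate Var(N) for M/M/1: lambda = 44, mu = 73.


rho = 44/73; Var(N) = rho/(1-rho)^2 = 3.82

3.82


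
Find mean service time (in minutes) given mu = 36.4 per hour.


Mean service time = 60/mu = 60/36.4 = 1.65 minutes

1.65 minutes


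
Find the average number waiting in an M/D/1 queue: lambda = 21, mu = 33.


M/D/1: Lq = rho^2 / (2*(1-rho)) where rho = 21/33; Lq = 0.56

0.56


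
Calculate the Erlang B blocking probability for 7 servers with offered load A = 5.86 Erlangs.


B(N,A) = (A^N/N!) / sum(A^k/k!, k=0..N) with N=7, A=5.86 = 0.1759

0.1759


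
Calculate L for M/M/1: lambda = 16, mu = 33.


rho = 16/33; L = rho/(1-rho) = 0.94

0.94


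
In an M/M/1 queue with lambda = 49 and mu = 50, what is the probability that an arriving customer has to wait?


P(wait) = rho = lambda/mu = 49/50 = 0.98

0.98


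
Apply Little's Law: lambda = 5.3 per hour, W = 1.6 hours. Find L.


L = lambda * W = 5.3 * 1.6 = 8.48

8.48


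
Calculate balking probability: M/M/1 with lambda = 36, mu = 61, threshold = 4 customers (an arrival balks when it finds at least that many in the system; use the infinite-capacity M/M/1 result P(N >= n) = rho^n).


P(N >= 4) = rho^4 = (36/61)^4 = 0.1213

0.1213


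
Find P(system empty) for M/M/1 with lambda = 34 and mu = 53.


P0 = 1 - rho = 1 - 34/53 = 0.3585

0.3585


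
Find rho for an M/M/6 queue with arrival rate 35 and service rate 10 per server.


rho = lambda/(c*mu) = 35/(6*10) = 0.5833

0.5833


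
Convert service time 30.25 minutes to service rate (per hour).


mu = 60 / avg_service_time = 60 / 30.25 = 1.98 per hour

1.98 per hour


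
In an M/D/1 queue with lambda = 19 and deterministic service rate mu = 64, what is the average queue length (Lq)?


M/D/1: Lq = rho^2 / (2*(1-rho)) where rho = 19/64; Lq = 0.06

0.06


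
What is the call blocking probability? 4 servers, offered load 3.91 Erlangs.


B(N,A) = (A^N/N!) / sum(A^k/k!, k=0..N) with N=4, A=3.91 = 0.3019

0.3019


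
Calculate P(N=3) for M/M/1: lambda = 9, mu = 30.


rho = 9/30; P(n) = (1-rho)*rho^n = (1-9/30)*(9/30)^3 = 0.0189

0.0189


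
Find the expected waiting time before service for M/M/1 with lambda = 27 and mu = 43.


rho = 27/43; Wq = rho/(mu - lambda) = 0.0392 hours

0.0392 hours


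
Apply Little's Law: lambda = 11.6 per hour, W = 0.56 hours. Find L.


L = lambda * W = 11.6 * 0.56 = 6.5

6.5


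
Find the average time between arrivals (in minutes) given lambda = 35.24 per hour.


Mean interarrival time = 60/lambda = 60/35.24 = 1.7 minutes

1.7 minutes


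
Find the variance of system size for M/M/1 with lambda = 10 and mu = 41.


rho = 10/41; Var(N) = rho/(1-rho)^2 = 0.43

0.43


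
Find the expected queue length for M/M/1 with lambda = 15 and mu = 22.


rho = 15/22; Lq = rho^2/(1-rho) = 1.46

1.46


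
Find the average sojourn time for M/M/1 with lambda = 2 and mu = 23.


W = 1/(mu - lambda) = 1/(23 - 2) = 0.0476 hours

0.0476 hours


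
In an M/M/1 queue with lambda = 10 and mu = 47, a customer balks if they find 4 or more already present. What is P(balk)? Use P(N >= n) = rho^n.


P(N >= 4) = rho^4 = (10/47)^4 = 0.002

0.002


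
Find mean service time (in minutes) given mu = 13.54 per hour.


Mean service time = 60/mu = 60/13.54 = 4.43 minutes

4.43 minutes


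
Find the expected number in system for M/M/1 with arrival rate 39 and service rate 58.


rho = 39/58; L = rho/(1-rho) = 2.05

2.05


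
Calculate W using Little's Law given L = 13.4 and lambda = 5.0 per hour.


W = L / lambda = 13.4 / 5.0 = 2.68 hours

2.68 hours


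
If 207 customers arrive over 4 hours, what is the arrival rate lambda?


lambda = total arrivals / time = 207 / 4 = 51.75 per hour

51.75 per hour


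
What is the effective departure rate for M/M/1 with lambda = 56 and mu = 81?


For a stable queue (lambda < mu), throughput = lambda = 56 per hour

56 per hour


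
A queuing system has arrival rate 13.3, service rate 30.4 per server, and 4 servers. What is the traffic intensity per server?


rho = lambda / (c * mu) = 13.3 / (4 * 30.4) = 0.1094

0.1094


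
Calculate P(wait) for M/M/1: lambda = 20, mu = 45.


P(wait) = rho = lambda/mu = 20/45 = 0.4444

0.4444


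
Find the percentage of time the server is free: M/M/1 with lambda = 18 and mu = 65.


Idle fraction = (1 - rho) * 100 = (1 - 18/65) * 100 = 72.3%

72.3%


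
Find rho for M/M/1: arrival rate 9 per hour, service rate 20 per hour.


rho = lambda/mu = 9/20 = 0.45

0.45


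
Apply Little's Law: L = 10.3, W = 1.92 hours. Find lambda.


lambda = L / W = 10.3 / 1.92 = 5.36 per hour

5.36 per hour


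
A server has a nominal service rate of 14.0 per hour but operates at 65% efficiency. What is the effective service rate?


Effective rate = mu * efficiency = 14.0 * 0.65 = 9.1 per hour

9.1 per hour


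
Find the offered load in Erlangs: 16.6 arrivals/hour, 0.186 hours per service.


Offered load a = lambda * E[S] = 16.6 * 0.186 = 3.09 Erlangs

3.09 Erlangs


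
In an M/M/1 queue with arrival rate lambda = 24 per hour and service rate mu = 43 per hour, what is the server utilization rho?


rho = lambda/mu = 24/43 = 0.5581

0.5581


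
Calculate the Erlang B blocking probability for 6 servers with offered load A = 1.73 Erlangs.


B(N,A) = (A^N/N!) / sum(A^k/k!, k=0..N) with N=6, A=1.73 = 0.0066

0.0066


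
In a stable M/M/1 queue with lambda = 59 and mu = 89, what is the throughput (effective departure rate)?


For a stable queue (lambda < mu), throughput = lambda = 59 per hour

59 per hour


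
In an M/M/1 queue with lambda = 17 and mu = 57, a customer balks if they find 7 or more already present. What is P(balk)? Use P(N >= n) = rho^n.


P(N >= 7) = rho^7 = (17/57)^7 = 0.0002

0.0002


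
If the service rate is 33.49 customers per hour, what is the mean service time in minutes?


Mean service time = 60/mu = 60/33.49 = 1.79 minutes

1.79 minutes


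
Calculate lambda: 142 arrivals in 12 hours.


lambda = total arrivals / time = 142 / 12 = 11.83 per hour

11.83 per hour


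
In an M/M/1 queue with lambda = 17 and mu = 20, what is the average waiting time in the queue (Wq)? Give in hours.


rho = 17/20; Wq = rho/(mu - lambda) = 0.2833 hours

0.2833 hours


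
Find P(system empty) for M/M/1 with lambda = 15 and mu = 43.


P0 = 1 - rho = 1 - 15/43 = 0.6512

0.6512


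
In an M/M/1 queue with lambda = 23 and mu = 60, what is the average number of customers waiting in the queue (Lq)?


rho = 23/60; Lq = rho^2/(1-rho) = 0.24

0.24


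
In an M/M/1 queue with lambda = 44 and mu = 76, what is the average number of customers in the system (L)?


rho = 44/76; L = rho/(1-rho) = 1.38

1.38


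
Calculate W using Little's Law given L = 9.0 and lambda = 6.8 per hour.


W = L / lambda = 9.0 / 6.8 = 1.3235 hours

1.3235 hours


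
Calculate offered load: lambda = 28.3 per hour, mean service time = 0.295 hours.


Offered load a = lambda * E[S] = 28.3 * 0.295 = 8.35 Erlangs

8.35 Erlangs


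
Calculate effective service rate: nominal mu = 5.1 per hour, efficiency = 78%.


Effective rate = mu * efficiency = 5.1 * 0.78 = 3.98 per hour

3.98 per hour


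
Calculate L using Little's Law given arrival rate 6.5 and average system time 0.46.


L = lambda * W = 6.5 * 0.46 = 2.99

2.99


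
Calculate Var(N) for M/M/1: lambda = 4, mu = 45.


rho = 4/45; Var(N) = rho/(1-rho)^2 = 0.11

0.11


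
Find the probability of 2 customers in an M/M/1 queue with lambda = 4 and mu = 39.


rho = 4/39; P(n) = (1-rho)*rho^n = (1-4/39)*(4/39)^2 = 0.0094

0.0094


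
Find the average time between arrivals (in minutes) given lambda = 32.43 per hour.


Mean interarrival time = 60/lambda = 60/32.43 = 1.85 minutes

1.85 minutes


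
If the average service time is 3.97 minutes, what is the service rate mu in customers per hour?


mu = 60 / avg_service_time = 60 / 3.97 = 15.11 per hour

15.11 per hour


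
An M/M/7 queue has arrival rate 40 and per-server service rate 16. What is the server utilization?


rho = lambda/(c*mu) = 40/(7*16) = 0.3571

0.3571


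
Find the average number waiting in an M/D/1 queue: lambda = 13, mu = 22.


M/D/1: Lq = rho^2 / (2*(1-rho)) where rho = 13/22; Lq = 0.43

0.43


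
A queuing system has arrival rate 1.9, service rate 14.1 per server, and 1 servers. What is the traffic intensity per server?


rho = lambda / (c * mu) = 1.9 / (1 * 14.1) = 0.1348

0.1348


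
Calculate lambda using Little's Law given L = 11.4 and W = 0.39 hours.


lambda = L / W = 11.4 / 0.39 = 29.23 per hour

29.23 per hour


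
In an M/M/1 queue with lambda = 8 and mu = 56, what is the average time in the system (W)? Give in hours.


W = 1/(mu - lambda) = 1/(56 - 8) = 0.0208 hours

0.0208 hours


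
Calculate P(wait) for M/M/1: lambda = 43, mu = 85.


P(wait) = rho = lambda/mu = 43/85 = 0.5059

0.5059


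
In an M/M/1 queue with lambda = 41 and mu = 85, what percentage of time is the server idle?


Idle fraction = (1 - rho) * 100 = (1 - 41/85) * 100 = 51.8%

51.8%


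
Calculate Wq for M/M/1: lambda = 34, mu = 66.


rho = 34/66; Wq = rho/(mu - lambda) = 0.0161 hours

0.0161 hours


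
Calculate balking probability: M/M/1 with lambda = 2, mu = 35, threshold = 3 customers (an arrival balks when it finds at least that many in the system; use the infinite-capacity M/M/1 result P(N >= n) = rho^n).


P(N >= 3) = rho^3 = (2/35)^3 = 0.0002

0.0002


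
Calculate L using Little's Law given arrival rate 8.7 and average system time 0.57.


L = lambda * W = 8.7 * 0.57 = 4.96

4.96


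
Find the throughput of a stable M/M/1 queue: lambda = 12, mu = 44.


For a stable queue (lambda < mu), throughput = lambda = 12 per hour

12 per hour


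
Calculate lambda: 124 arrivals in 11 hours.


lambda = total arrivals / time = 124 / 11 = 11.27 per hour

11.27 per hour


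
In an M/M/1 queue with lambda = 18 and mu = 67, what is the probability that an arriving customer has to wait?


P(wait) = rho = lambda/mu = 18/67 = 0.2687

0.2687


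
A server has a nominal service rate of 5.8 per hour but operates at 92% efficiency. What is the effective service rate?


Effective rate = mu * efficiency = 5.8 * 0.92 = 5.34 per hour

5.34 per hour


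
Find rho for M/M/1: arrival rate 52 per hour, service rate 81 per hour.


rho = lambda/mu = 52/81 = 0.642

0.642


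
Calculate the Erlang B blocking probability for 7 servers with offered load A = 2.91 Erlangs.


B(N,A) = (A^N/N!) / sum(A^k/k!, k=0..N) with N=7, A=2.91 = 0.0193

0.0193


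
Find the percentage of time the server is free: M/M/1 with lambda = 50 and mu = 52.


Idle fraction = (1 - rho) * 100 = (1 - 50/52) * 100 = 3.8%

3.8%


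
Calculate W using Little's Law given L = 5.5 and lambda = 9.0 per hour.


W = L / lambda = 5.5 / 9.0 = 0.6111 hours

0.6111 hours


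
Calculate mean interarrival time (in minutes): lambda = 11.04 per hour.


Mean interarrival time = 60/lambda = 60/11.04 = 5.43 minutes

5.43 minutes
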